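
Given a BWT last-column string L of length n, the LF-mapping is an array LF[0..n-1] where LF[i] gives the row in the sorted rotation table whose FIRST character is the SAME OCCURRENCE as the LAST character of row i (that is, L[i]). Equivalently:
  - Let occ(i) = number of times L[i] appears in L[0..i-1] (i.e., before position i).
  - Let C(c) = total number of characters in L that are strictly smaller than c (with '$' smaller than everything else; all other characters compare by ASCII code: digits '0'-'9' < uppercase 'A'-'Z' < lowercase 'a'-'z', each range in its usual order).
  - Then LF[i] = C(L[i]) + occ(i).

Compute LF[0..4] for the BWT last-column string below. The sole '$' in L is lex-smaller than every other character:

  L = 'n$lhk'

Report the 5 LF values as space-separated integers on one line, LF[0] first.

Answer: 4 0 3 1 2

Derivation:
Char counts: '$':1, 'h':1, 'k':1, 'l':1, 'n':1
C (first-col start): C('$')=0, C('h')=1, C('k')=2, C('l')=3, C('n')=4
L[0]='n': occ=0, LF[0]=C('n')+0=4+0=4
L[1]='$': occ=0, LF[1]=C('$')+0=0+0=0
L[2]='l': occ=0, LF[2]=C('l')+0=3+0=3
L[3]='h': occ=0, LF[3]=C('h')+0=1+0=1
L[4]='k': occ=0, LF[4]=C('k')+0=2+0=2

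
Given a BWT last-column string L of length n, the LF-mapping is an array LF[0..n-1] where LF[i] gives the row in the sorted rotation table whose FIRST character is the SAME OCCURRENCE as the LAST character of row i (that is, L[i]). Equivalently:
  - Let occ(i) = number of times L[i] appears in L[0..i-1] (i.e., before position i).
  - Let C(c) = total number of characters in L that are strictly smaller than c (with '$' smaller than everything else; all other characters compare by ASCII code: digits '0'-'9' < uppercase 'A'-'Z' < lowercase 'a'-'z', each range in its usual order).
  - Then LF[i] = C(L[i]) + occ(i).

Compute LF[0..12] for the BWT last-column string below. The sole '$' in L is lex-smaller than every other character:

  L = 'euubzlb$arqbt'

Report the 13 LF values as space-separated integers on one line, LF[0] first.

Answer: 5 10 11 2 12 6 3 0 1 8 7 4 9

Derivation:
Char counts: '$':1, 'a':1, 'b':3, 'e':1, 'l':1, 'q':1, 'r':1, 't':1, 'u':2, 'z':1
C (first-col start): C('$')=0, C('a')=1, C('b')=2, C('e')=5, C('l')=6, C('q')=7, C('r')=8, C('t')=9, C('u')=10, C('z')=12
L[0]='e': occ=0, LF[0]=C('e')+0=5+0=5
L[1]='u': occ=0, LF[1]=C('u')+0=10+0=10
L[2]='u': occ=1, LF[2]=C('u')+1=10+1=11
L[3]='b': occ=0, LF[3]=C('b')+0=2+0=2
L[4]='z': occ=0, LF[4]=C('z')+0=12+0=12
L[5]='l': occ=0, LF[5]=C('l')+0=6+0=6
L[6]='b': occ=1, LF[6]=C('b')+1=2+1=3
L[7]='$': occ=0, LF[7]=C('$')+0=0+0=0
L[8]='a': occ=0, LF[8]=C('a')+0=1+0=1
L[9]='r': occ=0, LF[9]=C('r')+0=8+0=8
L[10]='q': occ=0, LF[10]=C('q')+0=7+0=7
L[11]='b': occ=2, LF[11]=C('b')+2=2+2=4
L[12]='t': occ=0, LF[12]=C('t')+0=9+0=9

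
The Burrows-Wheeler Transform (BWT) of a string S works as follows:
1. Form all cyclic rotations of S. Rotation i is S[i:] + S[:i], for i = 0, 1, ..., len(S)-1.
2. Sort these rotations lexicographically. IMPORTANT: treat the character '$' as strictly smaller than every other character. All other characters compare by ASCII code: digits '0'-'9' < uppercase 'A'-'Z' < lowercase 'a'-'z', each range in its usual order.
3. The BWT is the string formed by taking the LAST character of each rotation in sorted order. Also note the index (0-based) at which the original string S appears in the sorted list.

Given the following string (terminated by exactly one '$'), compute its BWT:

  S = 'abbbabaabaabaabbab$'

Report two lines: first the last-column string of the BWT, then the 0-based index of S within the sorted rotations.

Answer: bbbbbbaaa$aaaabbaba
9

Derivation:
All 19 rotations (rotation i = S[i:]+S[:i]):
  rot[0] = abbbabaabaabaabbab$
  rot[1] = bbbabaabaabaabbab$a
  rot[2] = bbabaabaabaabbab$ab
  rot[3] = babaabaabaabbab$abb
  rot[4] = abaabaabaabbab$abbb
  rot[5] = baabaabaabbab$abbba
  rot[6] = aabaabaabbab$abbbab
  rot[7] = abaabaabbab$abbbaba
  rot[8] = baabaabbab$abbbabaa
  rot[9] = aabaabbab$abbbabaab
  rot[10] = abaabbab$abbbabaaba
  rot[11] = baabbab$abbbabaabaa
  rot[12] = aabbab$abbbabaabaab
  rot[13] = abbab$abbbabaabaaba
  rot[14] = bbab$abbbabaabaabaa
  rot[15] = bab$abbbabaabaabaab
  rot[16] = ab$abbbabaabaabaabb
  rot[17] = b$abbbabaabaabaabba
  rot[18] = $abbbabaabaabaabbab
Sorted (with $ < everything):
  sorted[0] = $abbbabaabaabaabbab  (last char: 'b')
  sorted[1] = aabaabaabbab$abbbab  (last char: 'b')
  sorted[2] = aabaabbab$abbbabaab  (last char: 'b')
  sorted[3] = aabbab$abbbabaabaab  (last char: 'b')
  sorted[4] = ab$abbbabaabaabaabb  (last char: 'b')
  sorted[5] = abaabaabaabbab$abbb  (last char: 'b')
  sorted[6] = abaabaabbab$abbbaba  (last char: 'a')
  sorted[7] = abaabbab$abbbabaaba  (last char: 'a')
  sorted[8] = abbab$abbbabaabaaba  (last char: 'a')
  sorted[9] = abbbabaabaabaabbab$  (last char: '$')
  sorted[10] = b$abbbabaabaabaabba  (last char: 'a')
  sorted[11] = baabaabaabbab$abbba  (last char: 'a')
  sorted[12] = baabaabbab$abbbabaa  (last char: 'a')
  sorted[13] = baabbab$abbbabaabaa  (last char: 'a')
  sorted[14] = bab$abbbabaabaabaab  (last char: 'b')
  sorted[15] = babaabaabaabbab$abb  (last char: 'b')
  sorted[16] = bbab$abbbabaabaabaa  (last char: 'a')
  sorted[17] = bbabaabaabaabbab$ab  (last char: 'b')
  sorted[18] = bbbabaabaabaabbab$a  (last char: 'a')
Last column: bbbbbbaaa$aaaabbaba
Original string S is at sorted index 9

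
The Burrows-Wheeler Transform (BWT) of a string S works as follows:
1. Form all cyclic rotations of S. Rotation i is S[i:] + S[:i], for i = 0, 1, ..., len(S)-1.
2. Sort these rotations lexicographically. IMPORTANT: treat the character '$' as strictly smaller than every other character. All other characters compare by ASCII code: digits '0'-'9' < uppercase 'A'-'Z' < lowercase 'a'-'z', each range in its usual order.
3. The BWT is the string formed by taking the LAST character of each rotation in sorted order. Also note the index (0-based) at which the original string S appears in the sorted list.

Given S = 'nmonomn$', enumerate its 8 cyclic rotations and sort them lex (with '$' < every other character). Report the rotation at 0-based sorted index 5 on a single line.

All 8 rotations (rotation i = S[i:]+S[:i]):
  rot[0] = nmonomn$
  rot[1] = monomn$n
  rot[2] = onomn$nm
  rot[3] = nomn$nmo
  rot[4] = omn$nmon
  rot[5] = mn$nmono
  rot[6] = n$nmonom
  rot[7] = $nmonomn
Sorted (with $ < everything):
  sorted[0] = $nmonomn
  sorted[1] = mn$nmono
  sorted[2] = monomn$n
  sorted[3] = n$nmonom
  sorted[4] = nmonomn$
  sorted[5] = nomn$nmo
  sorted[6] = omn$nmon
  sorted[7] = onomn$nm
sorted[5] = nomn$nmo

Answer: nomn$nmo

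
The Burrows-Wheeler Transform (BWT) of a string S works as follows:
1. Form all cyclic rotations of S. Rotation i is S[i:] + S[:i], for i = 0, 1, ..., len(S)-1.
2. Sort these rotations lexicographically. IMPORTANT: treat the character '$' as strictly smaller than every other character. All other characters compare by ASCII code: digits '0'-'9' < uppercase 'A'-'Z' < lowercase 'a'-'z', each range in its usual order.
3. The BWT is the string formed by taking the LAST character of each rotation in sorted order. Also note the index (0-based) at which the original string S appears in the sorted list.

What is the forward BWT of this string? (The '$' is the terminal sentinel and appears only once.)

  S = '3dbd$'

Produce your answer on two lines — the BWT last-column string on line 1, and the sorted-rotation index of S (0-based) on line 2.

Answer: d$db3
1

Derivation:
All 5 rotations (rotation i = S[i:]+S[:i]):
  rot[0] = 3dbd$
  rot[1] = dbd$3
  rot[2] = bd$3d
  rot[3] = d$3db
  rot[4] = $3dbd
Sorted (with $ < everything):
  sorted[0] = $3dbd  (last char: 'd')
  sorted[1] = 3dbd$  (last char: '$')
  sorted[2] = bd$3d  (last char: 'd')
  sorted[3] = d$3db  (last char: 'b')
  sorted[4] = dbd$3  (last char: '3')
Last column: d$db3
Original string S is at sorted index 1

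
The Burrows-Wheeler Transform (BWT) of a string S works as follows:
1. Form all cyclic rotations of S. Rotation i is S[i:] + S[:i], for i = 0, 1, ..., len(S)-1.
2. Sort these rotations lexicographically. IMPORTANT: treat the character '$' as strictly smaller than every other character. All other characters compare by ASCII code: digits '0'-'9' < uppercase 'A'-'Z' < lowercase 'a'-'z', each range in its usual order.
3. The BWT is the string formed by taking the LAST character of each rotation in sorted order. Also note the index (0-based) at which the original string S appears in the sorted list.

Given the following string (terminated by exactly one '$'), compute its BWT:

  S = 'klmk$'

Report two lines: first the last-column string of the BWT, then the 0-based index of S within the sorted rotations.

Answer: km$kl
2

Derivation:
All 5 rotations (rotation i = S[i:]+S[:i]):
  rot[0] = klmk$
  rot[1] = lmk$k
  rot[2] = mk$kl
  rot[3] = k$klm
  rot[4] = $klmk
Sorted (with $ < everything):
  sorted[0] = $klmk  (last char: 'k')
  sorted[1] = k$klm  (last char: 'm')
  sorted[2] = klmk$  (last char: '$')
  sorted[3] = lmk$k  (last char: 'k')
  sorted[4] = mk$kl  (last char: 'l')
Last column: km$kl
Original string S is at sorted index 2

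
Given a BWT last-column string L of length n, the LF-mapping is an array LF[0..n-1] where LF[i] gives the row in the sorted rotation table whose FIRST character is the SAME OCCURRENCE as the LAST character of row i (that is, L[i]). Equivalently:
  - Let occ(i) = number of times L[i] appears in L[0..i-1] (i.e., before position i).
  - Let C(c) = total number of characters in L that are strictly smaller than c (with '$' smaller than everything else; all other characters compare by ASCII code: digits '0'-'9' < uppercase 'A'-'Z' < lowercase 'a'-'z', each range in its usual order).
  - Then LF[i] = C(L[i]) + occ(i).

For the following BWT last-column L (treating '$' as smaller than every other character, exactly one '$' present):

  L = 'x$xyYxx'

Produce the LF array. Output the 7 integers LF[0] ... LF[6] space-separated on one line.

Answer: 2 0 3 6 1 4 5

Derivation:
Char counts: '$':1, 'Y':1, 'x':4, 'y':1
C (first-col start): C('$')=0, C('Y')=1, C('x')=2, C('y')=6
L[0]='x': occ=0, LF[0]=C('x')+0=2+0=2
L[1]='$': occ=0, LF[1]=C('$')+0=0+0=0
L[2]='x': occ=1, LF[2]=C('x')+1=2+1=3
L[3]='y': occ=0, LF[3]=C('y')+0=6+0=6
L[4]='Y': occ=0, LF[4]=C('Y')+0=1+0=1
L[5]='x': occ=2, LF[5]=C('x')+2=2+2=4
L[6]='x': occ=3, LF[6]=C('x')+3=2+3=5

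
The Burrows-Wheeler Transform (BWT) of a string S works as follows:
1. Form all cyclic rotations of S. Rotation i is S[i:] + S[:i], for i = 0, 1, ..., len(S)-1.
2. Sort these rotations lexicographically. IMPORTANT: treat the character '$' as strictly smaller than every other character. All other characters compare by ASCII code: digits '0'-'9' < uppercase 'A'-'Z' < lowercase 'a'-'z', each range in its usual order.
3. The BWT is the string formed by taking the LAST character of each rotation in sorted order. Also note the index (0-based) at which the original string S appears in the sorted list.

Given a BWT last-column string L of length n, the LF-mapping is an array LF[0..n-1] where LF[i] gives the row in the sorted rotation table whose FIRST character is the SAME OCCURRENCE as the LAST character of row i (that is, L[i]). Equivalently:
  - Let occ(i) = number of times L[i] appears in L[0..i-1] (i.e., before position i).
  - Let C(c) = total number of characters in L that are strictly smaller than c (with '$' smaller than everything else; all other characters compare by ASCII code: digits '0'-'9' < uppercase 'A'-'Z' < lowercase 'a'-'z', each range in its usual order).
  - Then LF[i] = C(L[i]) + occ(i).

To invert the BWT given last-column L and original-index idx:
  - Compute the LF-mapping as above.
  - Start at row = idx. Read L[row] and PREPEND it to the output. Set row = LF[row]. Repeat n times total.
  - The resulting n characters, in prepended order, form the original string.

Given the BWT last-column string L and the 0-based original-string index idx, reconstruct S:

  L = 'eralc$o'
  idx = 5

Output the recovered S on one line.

LF mapping: 3 6 1 4 2 0 5
Walk LF starting at row 5, prepending L[row]:
  step 1: row=5, L[5]='$', prepend. Next row=LF[5]=0
  step 2: row=0, L[0]='e', prepend. Next row=LF[0]=3
  step 3: row=3, L[3]='l', prepend. Next row=LF[3]=4
  step 4: row=4, L[4]='c', prepend. Next row=LF[4]=2
  step 5: row=2, L[2]='a', prepend. Next row=LF[2]=1
  step 6: row=1, L[1]='r', prepend. Next row=LF[1]=6
  step 7: row=6, L[6]='o', prepend. Next row=LF[6]=5
Reversed output: oracle$

Answer: oracle$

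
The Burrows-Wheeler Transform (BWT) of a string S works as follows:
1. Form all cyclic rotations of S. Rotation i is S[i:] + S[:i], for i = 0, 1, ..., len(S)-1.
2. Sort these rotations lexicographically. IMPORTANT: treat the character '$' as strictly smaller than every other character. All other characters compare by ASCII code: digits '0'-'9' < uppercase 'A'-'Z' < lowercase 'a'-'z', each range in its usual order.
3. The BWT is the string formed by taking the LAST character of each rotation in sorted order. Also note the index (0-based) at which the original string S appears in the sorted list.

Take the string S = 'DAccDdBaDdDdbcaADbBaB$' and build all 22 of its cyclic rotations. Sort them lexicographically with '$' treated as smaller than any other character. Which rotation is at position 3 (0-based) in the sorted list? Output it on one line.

Answer: B$DAccDdBaDdDdbcaADbBa

Derivation:
All 22 rotations (rotation i = S[i:]+S[:i]):
  rot[0] = DAccDdBaDdDdbcaADbBaB$
  rot[1] = AccDdBaDdDdbcaADbBaB$D
  rot[2] = ccDdBaDdDdbcaADbBaB$DA
  rot[3] = cDdBaDdDdbcaADbBaB$DAc
  rot[4] = DdBaDdDdbcaADbBaB$DAcc
  rot[5] = dBaDdDdbcaADbBaB$DAccD
  rot[6] = BaDdDdbcaADbBaB$DAccDd
  rot[7] = aDdDdbcaADbBaB$DAccDdB
  rot[8] = DdDdbcaADbBaB$DAccDdBa
  rot[9] = dDdbcaADbBaB$DAccDdBaD
  rot[10] = DdbcaADbBaB$DAccDdBaDd
  rot[11] = dbcaADbBaB$DAccDdBaDdD
  rot[12] = bcaADbBaB$DAccDdBaDdDd
  rot[13] = caADbBaB$DAccDdBaDdDdb
  rot[14] = aADbBaB$DAccDdBaDdDdbc
  rot[15] = ADbBaB$DAccDdBaDdDdbca
  rot[16] = DbBaB$DAccDdBaDdDdbcaA
  rot[17] = bBaB$DAccDdBaDdDdbcaAD
  rot[18] = BaB$DAccDdBaDdDdbcaADb
  rot[19] = aB$DAccDdBaDdDdbcaADbB
  rot[20] = B$DAccDdBaDdDdbcaADbBa
  rot[21] = $DAccDdBaDdDdbcaADbBaB
Sorted (with $ < everything):
  sorted[0] = $DAccDdBaDdDdbcaADbBaB
  sorted[1] = ADbBaB$DAccDdBaDdDdbca
  sorted[2] = AccDdBaDdDdbcaADbBaB$D
  sorted[3] = B$DAccDdBaDdDdbcaADbBa
  sorted[4] = BaB$DAccDdBaDdDdbcaADb
  sorted[5] = BaDdDdbcaADbBaB$DAccDd
  sorted[6] = DAccDdBaDdDdbcaADbBaB$
  sorted[7] = DbBaB$DAccDdBaDdDdbcaA
  sorted[8] = DdBaDdDdbcaADbBaB$DAcc
  sorted[9] = DdDdbcaADbBaB$DAccDdBa
  sorted[10] = DdbcaADbBaB$DAccDdBaDd
  sorted[11] = aADbBaB$DAccDdBaDdDdbc
  sorted[12] = aB$DAccDdBaDdDdbcaADbB
  sorted[13] = aDdDdbcaADbBaB$DAccDdB
  sorted[14] = bBaB$DAccDdBaDdDdbcaAD
  sorted[15] = bcaADbBaB$DAccDdBaDdDd
  sorted[16] = cDdBaDdDdbcaADbBaB$DAc
  sorted[17] = caADbBaB$DAccDdBaDdDdb
  sorted[18] = ccDdBaDdDdbcaADbBaB$DA
  sorted[19] = dBaDdDdbcaADbBaB$DAccD
  sorted[20] = dDdbcaADbBaB$DAccDdBaD
  sorted[21] = dbcaADbBaB$DAccDdBaDdD
sorted[3] = B$DAccDdBaDdDdbcaADbBa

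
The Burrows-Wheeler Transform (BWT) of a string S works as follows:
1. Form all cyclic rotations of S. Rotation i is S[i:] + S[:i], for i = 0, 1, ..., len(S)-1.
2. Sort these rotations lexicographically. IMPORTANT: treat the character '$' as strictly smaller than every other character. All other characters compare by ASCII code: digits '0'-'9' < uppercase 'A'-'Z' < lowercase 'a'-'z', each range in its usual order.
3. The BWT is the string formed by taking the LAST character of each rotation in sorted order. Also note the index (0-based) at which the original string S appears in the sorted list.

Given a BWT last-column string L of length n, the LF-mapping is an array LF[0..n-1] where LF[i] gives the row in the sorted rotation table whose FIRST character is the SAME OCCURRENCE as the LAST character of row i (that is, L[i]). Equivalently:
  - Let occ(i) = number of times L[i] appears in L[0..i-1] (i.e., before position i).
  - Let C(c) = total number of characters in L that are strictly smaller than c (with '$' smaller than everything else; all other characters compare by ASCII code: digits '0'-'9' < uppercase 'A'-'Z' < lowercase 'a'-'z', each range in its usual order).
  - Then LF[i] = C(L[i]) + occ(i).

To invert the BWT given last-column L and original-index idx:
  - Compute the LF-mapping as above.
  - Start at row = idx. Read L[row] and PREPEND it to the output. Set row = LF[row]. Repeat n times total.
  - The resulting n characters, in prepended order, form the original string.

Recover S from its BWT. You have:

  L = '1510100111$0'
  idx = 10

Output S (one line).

Answer: 11110500101$

Derivation:
LF mapping: 5 11 6 1 7 2 3 8 9 10 0 4
Walk LF starting at row 10, prepending L[row]:
  step 1: row=10, L[10]='$', prepend. Next row=LF[10]=0
  step 2: row=0, L[0]='1', prepend. Next row=LF[0]=5
  step 3: row=5, L[5]='0', prepend. Next row=LF[5]=2
  step 4: row=2, L[2]='1', prepend. Next row=LF[2]=6
  step 5: row=6, L[6]='0', prepend. Next row=LF[6]=3
  step 6: row=3, L[3]='0', prepend. Next row=LF[3]=1
  step 7: row=1, L[1]='5', prepend. Next row=LF[1]=11
  step 8: row=11, L[11]='0', prepend. Next row=LF[11]=4
  step 9: row=4, L[4]='1', prepend. Next row=LF[4]=7
  step 10: row=7, L[7]='1', prepend. Next row=LF[7]=8
  step 11: row=8, L[8]='1', prepend. Next row=LF[8]=9
  step 12: row=9, L[9]='1', prepend. Next row=LF[9]=10
Reversed output: 11110500101$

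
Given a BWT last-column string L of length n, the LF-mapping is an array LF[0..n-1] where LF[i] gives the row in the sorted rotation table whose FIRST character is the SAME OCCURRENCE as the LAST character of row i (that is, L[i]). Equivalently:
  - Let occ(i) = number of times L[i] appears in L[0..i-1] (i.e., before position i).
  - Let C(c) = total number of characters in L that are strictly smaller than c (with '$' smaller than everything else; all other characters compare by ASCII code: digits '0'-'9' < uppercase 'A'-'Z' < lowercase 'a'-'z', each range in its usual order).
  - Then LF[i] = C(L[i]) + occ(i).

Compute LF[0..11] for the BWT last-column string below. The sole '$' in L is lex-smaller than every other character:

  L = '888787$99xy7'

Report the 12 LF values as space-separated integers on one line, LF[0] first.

Char counts: '$':1, '7':3, '8':4, '9':2, 'x':1, 'y':1
C (first-col start): C('$')=0, C('7')=1, C('8')=4, C('9')=8, C('x')=10, C('y')=11
L[0]='8': occ=0, LF[0]=C('8')+0=4+0=4
L[1]='8': occ=1, LF[1]=C('8')+1=4+1=5
L[2]='8': occ=2, LF[2]=C('8')+2=4+2=6
L[3]='7': occ=0, LF[3]=C('7')+0=1+0=1
L[4]='8': occ=3, LF[4]=C('8')+3=4+3=7
L[5]='7': occ=1, LF[5]=C('7')+1=1+1=2
L[6]='$': occ=0, LF[6]=C('$')+0=0+0=0
L[7]='9': occ=0, LF[7]=C('9')+0=8+0=8
L[8]='9': occ=1, LF[8]=C('9')+1=8+1=9
L[9]='x': occ=0, LF[9]=C('x')+0=10+0=10
L[10]='y': occ=0, LF[10]=C('y')+0=11+0=11
L[11]='7': occ=2, LF[11]=C('7')+2=1+2=3

Answer: 4 5 6 1 7 2 0 8 9 10 11 3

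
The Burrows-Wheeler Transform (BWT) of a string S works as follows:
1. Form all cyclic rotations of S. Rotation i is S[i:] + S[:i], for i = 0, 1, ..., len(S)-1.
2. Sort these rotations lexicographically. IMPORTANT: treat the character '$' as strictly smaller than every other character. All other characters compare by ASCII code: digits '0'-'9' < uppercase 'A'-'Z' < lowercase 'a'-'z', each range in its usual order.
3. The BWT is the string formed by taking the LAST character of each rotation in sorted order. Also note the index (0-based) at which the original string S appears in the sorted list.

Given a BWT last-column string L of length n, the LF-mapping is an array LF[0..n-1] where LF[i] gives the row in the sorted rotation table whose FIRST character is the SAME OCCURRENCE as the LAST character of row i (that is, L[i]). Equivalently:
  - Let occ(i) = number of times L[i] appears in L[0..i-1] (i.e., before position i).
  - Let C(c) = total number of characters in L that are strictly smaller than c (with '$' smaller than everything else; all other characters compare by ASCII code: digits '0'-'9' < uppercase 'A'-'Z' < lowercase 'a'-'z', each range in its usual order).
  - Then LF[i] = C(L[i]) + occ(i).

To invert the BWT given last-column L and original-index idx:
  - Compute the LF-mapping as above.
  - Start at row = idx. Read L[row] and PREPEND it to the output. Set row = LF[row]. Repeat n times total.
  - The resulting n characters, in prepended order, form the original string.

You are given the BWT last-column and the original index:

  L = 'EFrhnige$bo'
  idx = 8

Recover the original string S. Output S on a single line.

LF mapping: 1 2 10 6 8 7 5 4 0 3 9
Walk LF starting at row 8, prepending L[row]:
  step 1: row=8, L[8]='$', prepend. Next row=LF[8]=0
  step 2: row=0, L[0]='E', prepend. Next row=LF[0]=1
  step 3: row=1, L[1]='F', prepend. Next row=LF[1]=2
  step 4: row=2, L[2]='r', prepend. Next row=LF[2]=10
  step 5: row=10, L[10]='o', prepend. Next row=LF[10]=9
  step 6: row=9, L[9]='b', prepend. Next row=LF[9]=3
  step 7: row=3, L[3]='h', prepend. Next row=LF[3]=6
  step 8: row=6, L[6]='g', prepend. Next row=LF[6]=5
  step 9: row=5, L[5]='i', prepend. Next row=LF[5]=7
  step 10: row=7, L[7]='e', prepend. Next row=LF[7]=4
  step 11: row=4, L[4]='n', prepend. Next row=LF[4]=8
Reversed output: neighborFE$

Answer: neighborFE$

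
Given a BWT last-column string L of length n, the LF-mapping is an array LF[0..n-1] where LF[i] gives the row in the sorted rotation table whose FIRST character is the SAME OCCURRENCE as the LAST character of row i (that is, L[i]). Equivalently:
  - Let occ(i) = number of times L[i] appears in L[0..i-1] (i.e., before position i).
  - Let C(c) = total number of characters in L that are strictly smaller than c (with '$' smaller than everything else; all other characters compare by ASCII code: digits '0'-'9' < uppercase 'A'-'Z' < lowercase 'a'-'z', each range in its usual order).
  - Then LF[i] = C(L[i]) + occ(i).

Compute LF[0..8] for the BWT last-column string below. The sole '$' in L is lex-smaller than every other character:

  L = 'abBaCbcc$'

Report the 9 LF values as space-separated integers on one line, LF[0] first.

Answer: 3 5 1 4 2 6 7 8 0

Derivation:
Char counts: '$':1, 'B':1, 'C':1, 'a':2, 'b':2, 'c':2
C (first-col start): C('$')=0, C('B')=1, C('C')=2, C('a')=3, C('b')=5, C('c')=7
L[0]='a': occ=0, LF[0]=C('a')+0=3+0=3
L[1]='b': occ=0, LF[1]=C('b')+0=5+0=5
L[2]='B': occ=0, LF[2]=C('B')+0=1+0=1
L[3]='a': occ=1, LF[3]=C('a')+1=3+1=4
L[4]='C': occ=0, LF[4]=C('C')+0=2+0=2
L[5]='b': occ=1, LF[5]=C('b')+1=5+1=6
L[6]='c': occ=0, LF[6]=C('c')+0=7+0=7
L[7]='c': occ=1, LF[7]=C('c')+1=7+1=8
L[8]='$': occ=0, LF[8]=C('$')+0=0+0=0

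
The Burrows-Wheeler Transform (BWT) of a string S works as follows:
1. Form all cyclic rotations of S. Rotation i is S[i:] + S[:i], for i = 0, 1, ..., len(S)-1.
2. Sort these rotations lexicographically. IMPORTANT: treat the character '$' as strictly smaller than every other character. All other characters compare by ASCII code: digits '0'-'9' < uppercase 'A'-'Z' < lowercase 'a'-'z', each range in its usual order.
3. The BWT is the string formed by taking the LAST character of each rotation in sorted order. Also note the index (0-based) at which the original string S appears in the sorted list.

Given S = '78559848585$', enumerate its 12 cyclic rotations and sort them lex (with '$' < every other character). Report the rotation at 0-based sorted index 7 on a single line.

Answer: 848585$78559

Derivation:
All 12 rotations (rotation i = S[i:]+S[:i]):
  rot[0] = 78559848585$
  rot[1] = 8559848585$7
  rot[2] = 559848585$78
  rot[3] = 59848585$785
  rot[4] = 9848585$7855
  rot[5] = 848585$78559
  rot[6] = 48585$785598
  rot[7] = 8585$7855984
  rot[8] = 585$78559848
  rot[9] = 85$785598485
  rot[10] = 5$7855984858
  rot[11] = $78559848585
Sorted (with $ < everything):
  sorted[0] = $78559848585
  sorted[1] = 48585$785598
  sorted[2] = 5$7855984858
  sorted[3] = 559848585$78
  sorted[4] = 585$78559848
  sorted[5] = 59848585$785
  sorted[6] = 78559848585$
  sorted[7] = 848585$78559
  sorted[8] = 85$785598485
  sorted[9] = 8559848585$7
  sorted[10] = 8585$7855984
  sorted[11] = 9848585$7855
sorted[7] = 848585$78559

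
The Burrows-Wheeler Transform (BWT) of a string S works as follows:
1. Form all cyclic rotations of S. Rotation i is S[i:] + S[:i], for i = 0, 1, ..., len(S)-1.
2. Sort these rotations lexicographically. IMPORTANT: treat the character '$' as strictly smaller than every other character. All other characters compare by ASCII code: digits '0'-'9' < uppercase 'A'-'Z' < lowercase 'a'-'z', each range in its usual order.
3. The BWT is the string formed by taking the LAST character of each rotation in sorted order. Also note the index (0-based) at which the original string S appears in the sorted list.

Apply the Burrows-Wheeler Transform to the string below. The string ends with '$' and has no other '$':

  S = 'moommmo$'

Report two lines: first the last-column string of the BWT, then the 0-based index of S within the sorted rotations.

Answer: oomm$mom
4

Derivation:
All 8 rotations (rotation i = S[i:]+S[:i]):
  rot[0] = moommmo$
  rot[1] = oommmo$m
  rot[2] = ommmo$mo
  rot[3] = mmmo$moo
  rot[4] = mmo$moom
  rot[5] = mo$moomm
  rot[6] = o$moommm
  rot[7] = $moommmo
Sorted (with $ < everything):
  sorted[0] = $moommmo  (last char: 'o')
  sorted[1] = mmmo$moo  (last char: 'o')
  sorted[2] = mmo$moom  (last char: 'm')
  sorted[3] = mo$moomm  (last char: 'm')
  sorted[4] = moommmo$  (last char: '$')
  sorted[5] = o$moommm  (last char: 'm')
  sorted[6] = ommmo$mo  (last char: 'o')
  sorted[7] = oommmo$m  (last char: 'm')
Last column: oomm$mom
Original string S is at sorted index 4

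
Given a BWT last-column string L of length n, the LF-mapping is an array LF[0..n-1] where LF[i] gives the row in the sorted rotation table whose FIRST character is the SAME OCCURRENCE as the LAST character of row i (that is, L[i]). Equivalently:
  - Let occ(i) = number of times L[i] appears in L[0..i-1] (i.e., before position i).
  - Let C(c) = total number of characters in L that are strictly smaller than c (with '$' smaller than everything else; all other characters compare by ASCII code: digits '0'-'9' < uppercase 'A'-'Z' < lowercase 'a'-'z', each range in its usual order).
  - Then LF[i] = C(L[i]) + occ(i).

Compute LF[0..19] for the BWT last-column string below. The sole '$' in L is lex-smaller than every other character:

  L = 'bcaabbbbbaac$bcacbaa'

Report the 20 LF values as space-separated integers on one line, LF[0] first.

Char counts: '$':1, 'a':7, 'b':8, 'c':4
C (first-col start): C('$')=0, C('a')=1, C('b')=8, C('c')=16
L[0]='b': occ=0, LF[0]=C('b')+0=8+0=8
L[1]='c': occ=0, LF[1]=C('c')+0=16+0=16
L[2]='a': occ=0, LF[2]=C('a')+0=1+0=1
L[3]='a': occ=1, LF[3]=C('a')+1=1+1=2
L[4]='b': occ=1, LF[4]=C('b')+1=8+1=9
L[5]='b': occ=2, LF[5]=C('b')+2=8+2=10
L[6]='b': occ=3, LF[6]=C('b')+3=8+3=11
L[7]='b': occ=4, LF[7]=C('b')+4=8+4=12
L[8]='b': occ=5, LF[8]=C('b')+5=8+5=13
L[9]='a': occ=2, LF[9]=C('a')+2=1+2=3
L[10]='a': occ=3, LF[10]=C('a')+3=1+3=4
L[11]='c': occ=1, LF[11]=C('c')+1=16+1=17
L[12]='$': occ=0, LF[12]=C('$')+0=0+0=0
L[13]='b': occ=6, LF[13]=C('b')+6=8+6=14
L[14]='c': occ=2, LF[14]=C('c')+2=16+2=18
L[15]='a': occ=4, LF[15]=C('a')+4=1+4=5
L[16]='c': occ=3, LF[16]=C('c')+3=16+3=19
L[17]='b': occ=7, LF[17]=C('b')+7=8+7=15
L[18]='a': occ=5, LF[18]=C('a')+5=1+5=6
L[19]='a': occ=6, LF[19]=C('a')+6=1+6=7

Answer: 8 16 1 2 9 10 11 12 13 3 4 17 0 14 18 5 19 15 6 7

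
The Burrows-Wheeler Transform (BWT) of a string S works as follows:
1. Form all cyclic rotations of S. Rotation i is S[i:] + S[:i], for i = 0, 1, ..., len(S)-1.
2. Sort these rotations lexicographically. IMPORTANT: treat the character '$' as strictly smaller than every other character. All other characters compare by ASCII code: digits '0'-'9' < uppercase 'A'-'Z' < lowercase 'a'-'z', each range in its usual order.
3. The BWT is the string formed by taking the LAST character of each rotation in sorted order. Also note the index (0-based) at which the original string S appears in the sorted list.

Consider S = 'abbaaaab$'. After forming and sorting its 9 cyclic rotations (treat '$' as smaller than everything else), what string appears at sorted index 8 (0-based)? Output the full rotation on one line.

All 9 rotations (rotation i = S[i:]+S[:i]):
  rot[0] = abbaaaab$
  rot[1] = bbaaaab$a
  rot[2] = baaaab$ab
  rot[3] = aaaab$abb
  rot[4] = aaab$abba
  rot[5] = aab$abbaa
  rot[6] = ab$abbaaa
  rot[7] = b$abbaaaa
  rot[8] = $abbaaaab
Sorted (with $ < everything):
  sorted[0] = $abbaaaab
  sorted[1] = aaaab$abb
  sorted[2] = aaab$abba
  sorted[3] = aab$abbaa
  sorted[4] = ab$abbaaa
  sorted[5] = abbaaaab$
  sorted[6] = b$abbaaaa
  sorted[7] = baaaab$ab
  sorted[8] = bbaaaab$a
sorted[8] = bbaaaab$a

Answer: bbaaaab$a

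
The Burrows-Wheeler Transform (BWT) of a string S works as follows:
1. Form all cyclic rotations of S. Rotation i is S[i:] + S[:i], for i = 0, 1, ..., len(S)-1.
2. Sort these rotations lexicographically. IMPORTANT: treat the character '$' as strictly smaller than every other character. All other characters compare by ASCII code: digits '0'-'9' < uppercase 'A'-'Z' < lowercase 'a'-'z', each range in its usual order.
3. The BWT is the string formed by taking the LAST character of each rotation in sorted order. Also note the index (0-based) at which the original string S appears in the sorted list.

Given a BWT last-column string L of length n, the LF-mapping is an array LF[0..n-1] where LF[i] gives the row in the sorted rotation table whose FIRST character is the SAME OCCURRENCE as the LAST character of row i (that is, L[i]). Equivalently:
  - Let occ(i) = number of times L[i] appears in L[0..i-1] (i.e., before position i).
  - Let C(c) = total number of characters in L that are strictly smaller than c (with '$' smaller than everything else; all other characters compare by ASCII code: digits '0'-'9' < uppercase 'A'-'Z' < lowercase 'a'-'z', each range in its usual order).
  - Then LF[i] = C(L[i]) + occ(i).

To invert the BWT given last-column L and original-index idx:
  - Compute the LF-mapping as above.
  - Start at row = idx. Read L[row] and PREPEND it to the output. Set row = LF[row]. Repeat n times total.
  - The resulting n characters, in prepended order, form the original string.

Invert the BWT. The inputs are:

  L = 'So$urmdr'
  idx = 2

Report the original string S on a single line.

Answer: drumroS$

Derivation:
LF mapping: 1 4 0 7 5 3 2 6
Walk LF starting at row 2, prepending L[row]:
  step 1: row=2, L[2]='$', prepend. Next row=LF[2]=0
  step 2: row=0, L[0]='S', prepend. Next row=LF[0]=1
  step 3: row=1, L[1]='o', prepend. Next row=LF[1]=4
  step 4: row=4, L[4]='r', prepend. Next row=LF[4]=5
  step 5: row=5, L[5]='m', prepend. Next row=LF[5]=3
  step 6: row=3, L[3]='u', prepend. Next row=LF[3]=7
  step 7: row=7, L[7]='r', prepend. Next row=LF[7]=6
  step 8: row=6, L[6]='d', prepend. Next row=LF[6]=2
Reversed output: drumroS$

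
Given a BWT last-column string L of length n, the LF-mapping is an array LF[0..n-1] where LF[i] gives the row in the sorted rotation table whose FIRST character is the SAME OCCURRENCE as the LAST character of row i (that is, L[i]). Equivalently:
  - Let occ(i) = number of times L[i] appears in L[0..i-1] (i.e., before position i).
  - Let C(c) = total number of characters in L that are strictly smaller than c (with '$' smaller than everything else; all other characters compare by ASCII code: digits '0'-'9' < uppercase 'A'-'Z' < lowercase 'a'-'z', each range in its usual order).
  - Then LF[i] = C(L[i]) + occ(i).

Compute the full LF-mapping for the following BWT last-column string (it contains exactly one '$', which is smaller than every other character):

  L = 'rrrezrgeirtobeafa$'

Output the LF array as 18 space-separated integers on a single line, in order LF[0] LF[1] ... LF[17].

Char counts: '$':1, 'a':2, 'b':1, 'e':3, 'f':1, 'g':1, 'i':1, 'o':1, 'r':5, 't':1, 'z':1
C (first-col start): C('$')=0, C('a')=1, C('b')=3, C('e')=4, C('f')=7, C('g')=8, C('i')=9, C('o')=10, C('r')=11, C('t')=16, C('z')=17
L[0]='r': occ=0, LF[0]=C('r')+0=11+0=11
L[1]='r': occ=1, LF[1]=C('r')+1=11+1=12
L[2]='r': occ=2, LF[2]=C('r')+2=11+2=13
L[3]='e': occ=0, LF[3]=C('e')+0=4+0=4
L[4]='z': occ=0, LF[4]=C('z')+0=17+0=17
L[5]='r': occ=3, LF[5]=C('r')+3=11+3=14
L[6]='g': occ=0, LF[6]=C('g')+0=8+0=8
L[7]='e': occ=1, LF[7]=C('e')+1=4+1=5
L[8]='i': occ=0, LF[8]=C('i')+0=9+0=9
L[9]='r': occ=4, LF[9]=C('r')+4=11+4=15
L[10]='t': occ=0, LF[10]=C('t')+0=16+0=16
L[11]='o': occ=0, LF[11]=C('o')+0=10+0=10
L[12]='b': occ=0, LF[12]=C('b')+0=3+0=3
L[13]='e': occ=2, LF[13]=C('e')+2=4+2=6
L[14]='a': occ=0, LF[14]=C('a')+0=1+0=1
L[15]='f': occ=0, LF[15]=C('f')+0=7+0=7
L[16]='a': occ=1, LF[16]=C('a')+1=1+1=2
L[17]='$': occ=0, LF[17]=C('$')+0=0+0=0

Answer: 11 12 13 4 17 14 8 5 9 15 16 10 3 6 1 7 2 0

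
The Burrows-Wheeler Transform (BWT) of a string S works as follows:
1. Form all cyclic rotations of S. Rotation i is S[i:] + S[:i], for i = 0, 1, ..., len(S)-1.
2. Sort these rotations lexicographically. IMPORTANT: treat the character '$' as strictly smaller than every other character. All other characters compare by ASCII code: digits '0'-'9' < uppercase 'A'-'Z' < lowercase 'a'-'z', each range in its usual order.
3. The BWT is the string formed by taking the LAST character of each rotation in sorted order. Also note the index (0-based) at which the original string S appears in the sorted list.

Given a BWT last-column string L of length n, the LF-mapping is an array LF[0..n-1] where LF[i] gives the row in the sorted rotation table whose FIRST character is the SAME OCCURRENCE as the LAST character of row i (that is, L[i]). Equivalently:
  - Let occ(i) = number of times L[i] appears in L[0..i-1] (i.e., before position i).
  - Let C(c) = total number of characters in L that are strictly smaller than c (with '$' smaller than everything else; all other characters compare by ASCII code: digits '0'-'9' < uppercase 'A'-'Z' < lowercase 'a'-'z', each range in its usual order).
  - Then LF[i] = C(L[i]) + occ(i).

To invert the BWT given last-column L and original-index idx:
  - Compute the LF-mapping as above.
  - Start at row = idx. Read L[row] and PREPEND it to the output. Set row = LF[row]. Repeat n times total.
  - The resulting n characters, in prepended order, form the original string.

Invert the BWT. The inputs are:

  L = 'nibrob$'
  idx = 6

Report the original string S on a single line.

Answer: ribbon$

Derivation:
LF mapping: 4 3 1 6 5 2 0
Walk LF starting at row 6, prepending L[row]:
  step 1: row=6, L[6]='$', prepend. Next row=LF[6]=0
  step 2: row=0, L[0]='n', prepend. Next row=LF[0]=4
  step 3: row=4, L[4]='o', prepend. Next row=LF[4]=5
  step 4: row=5, L[5]='b', prepend. Next row=LF[5]=2
  step 5: row=2, L[2]='b', prepend. Next row=LF[2]=1
  step 6: row=1, L[1]='i', prepend. Next row=LF[1]=3
  step 7: row=3, L[3]='r', prepend. Next row=LF[3]=6
Reversed output: ribbon$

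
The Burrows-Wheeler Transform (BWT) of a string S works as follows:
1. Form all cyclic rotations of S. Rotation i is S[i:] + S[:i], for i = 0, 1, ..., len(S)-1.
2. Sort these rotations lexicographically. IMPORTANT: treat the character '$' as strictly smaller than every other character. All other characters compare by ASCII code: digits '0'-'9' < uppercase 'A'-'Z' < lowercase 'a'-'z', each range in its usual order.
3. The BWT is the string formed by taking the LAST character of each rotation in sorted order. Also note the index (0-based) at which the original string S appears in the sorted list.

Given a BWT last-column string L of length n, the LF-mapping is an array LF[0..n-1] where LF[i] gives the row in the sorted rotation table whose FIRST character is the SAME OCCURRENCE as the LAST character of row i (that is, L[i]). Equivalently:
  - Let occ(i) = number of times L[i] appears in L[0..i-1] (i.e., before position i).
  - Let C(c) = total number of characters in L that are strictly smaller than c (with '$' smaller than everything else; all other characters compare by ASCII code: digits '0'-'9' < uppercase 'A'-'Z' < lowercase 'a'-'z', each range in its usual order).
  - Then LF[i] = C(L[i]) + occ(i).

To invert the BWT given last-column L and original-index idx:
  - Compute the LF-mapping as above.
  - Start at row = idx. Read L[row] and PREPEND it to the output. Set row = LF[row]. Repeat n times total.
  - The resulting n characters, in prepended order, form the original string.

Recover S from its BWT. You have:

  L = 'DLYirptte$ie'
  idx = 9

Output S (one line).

LF mapping: 1 2 3 6 9 8 10 11 4 0 7 5
Walk LF starting at row 9, prepending L[row]:
  step 1: row=9, L[9]='$', prepend. Next row=LF[9]=0
  step 2: row=0, L[0]='D', prepend. Next row=LF[0]=1
  step 3: row=1, L[1]='L', prepend. Next row=LF[1]=2
  step 4: row=2, L[2]='Y', prepend. Next row=LF[2]=3
  step 5: row=3, L[3]='i', prepend. Next row=LF[3]=6
  step 6: row=6, L[6]='t', prepend. Next row=LF[6]=10
  step 7: row=10, L[10]='i', prepend. Next row=LF[10]=7
  step 8: row=7, L[7]='t', prepend. Next row=LF[7]=11
  step 9: row=11, L[11]='e', prepend. Next row=LF[11]=5
  step 10: row=5, L[5]='p', prepend. Next row=LF[5]=8
  step 11: row=8, L[8]='e', prepend. Next row=LF[8]=4
  step 12: row=4, L[4]='r', prepend. Next row=LF[4]=9
Reversed output: repetitiYLD$

Answer: repetitiYLD$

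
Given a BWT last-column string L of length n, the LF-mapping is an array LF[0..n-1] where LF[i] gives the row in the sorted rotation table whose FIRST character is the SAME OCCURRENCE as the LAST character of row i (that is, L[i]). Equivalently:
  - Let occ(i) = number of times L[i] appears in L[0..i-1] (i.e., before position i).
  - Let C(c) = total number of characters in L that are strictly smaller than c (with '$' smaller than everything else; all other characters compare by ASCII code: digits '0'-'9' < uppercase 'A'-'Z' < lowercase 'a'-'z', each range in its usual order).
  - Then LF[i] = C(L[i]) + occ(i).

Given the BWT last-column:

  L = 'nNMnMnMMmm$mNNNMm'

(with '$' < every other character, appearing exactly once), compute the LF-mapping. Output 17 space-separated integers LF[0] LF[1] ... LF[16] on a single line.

Char counts: '$':1, 'M':5, 'N':4, 'm':4, 'n':3
C (first-col start): C('$')=0, C('M')=1, C('N')=6, C('m')=10, C('n')=14
L[0]='n': occ=0, LF[0]=C('n')+0=14+0=14
L[1]='N': occ=0, LF[1]=C('N')+0=6+0=6
L[2]='M': occ=0, LF[2]=C('M')+0=1+0=1
L[3]='n': occ=1, LF[3]=C('n')+1=14+1=15
L[4]='M': occ=1, LF[4]=C('M')+1=1+1=2
L[5]='n': occ=2, LF[5]=C('n')+2=14+2=16
L[6]='M': occ=2, LF[6]=C('M')+2=1+2=3
L[7]='M': occ=3, LF[7]=C('M')+3=1+3=4
L[8]='m': occ=0, LF[8]=C('m')+0=10+0=10
L[9]='m': occ=1, LF[9]=C('m')+1=10+1=11
L[10]='$': occ=0, LF[10]=C('$')+0=0+0=0
L[11]='m': occ=2, LF[11]=C('m')+2=10+2=12
L[12]='N': occ=1, LF[12]=C('N')+1=6+1=7
L[13]='N': occ=2, LF[13]=C('N')+2=6+2=8
L[14]='N': occ=3, LF[14]=C('N')+3=6+3=9
L[15]='M': occ=4, LF[15]=C('M')+4=1+4=5
L[16]='m': occ=3, LF[16]=C('m')+3=10+3=13

Answer: 14 6 1 15 2 16 3 4 10 11 0 12 7 8 9 5 13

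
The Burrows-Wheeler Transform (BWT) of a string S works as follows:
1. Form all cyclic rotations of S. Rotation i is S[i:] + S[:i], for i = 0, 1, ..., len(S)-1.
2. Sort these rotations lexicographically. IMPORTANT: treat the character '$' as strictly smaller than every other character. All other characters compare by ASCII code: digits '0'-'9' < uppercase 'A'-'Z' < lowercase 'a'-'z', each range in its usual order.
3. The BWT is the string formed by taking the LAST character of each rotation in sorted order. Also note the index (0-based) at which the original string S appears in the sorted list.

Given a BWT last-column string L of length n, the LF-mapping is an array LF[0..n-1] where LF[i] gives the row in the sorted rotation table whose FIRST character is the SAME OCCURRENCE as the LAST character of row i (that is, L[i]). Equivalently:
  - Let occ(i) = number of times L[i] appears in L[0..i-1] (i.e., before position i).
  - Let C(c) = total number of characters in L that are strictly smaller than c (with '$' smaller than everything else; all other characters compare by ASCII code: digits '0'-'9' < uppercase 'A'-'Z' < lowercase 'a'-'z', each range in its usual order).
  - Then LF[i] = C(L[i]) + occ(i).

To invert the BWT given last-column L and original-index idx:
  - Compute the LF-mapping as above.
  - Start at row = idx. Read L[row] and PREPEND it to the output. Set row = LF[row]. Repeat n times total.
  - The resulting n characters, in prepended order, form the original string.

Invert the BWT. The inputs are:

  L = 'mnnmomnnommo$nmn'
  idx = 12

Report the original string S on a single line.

LF mapping: 1 7 8 2 13 3 9 10 14 4 5 15 0 11 6 12
Walk LF starting at row 12, prepending L[row]:
  step 1: row=12, L[12]='$', prepend. Next row=LF[12]=0
  step 2: row=0, L[0]='m', prepend. Next row=LF[0]=1
  step 3: row=1, L[1]='n', prepend. Next row=LF[1]=7
  step 4: row=7, L[7]='n', prepend. Next row=LF[7]=10
  step 5: row=10, L[10]='m', prepend. Next row=LF[10]=5
  step 6: row=5, L[5]='m', prepend. Next row=LF[5]=3
  step 7: row=3, L[3]='m', prepend. Next row=LF[3]=2
  step 8: row=2, L[2]='n', prepend. Next row=LF[2]=8
  step 9: row=8, L[8]='o', prepend. Next row=LF[8]=14
  step 10: row=14, L[14]='m', prepend. Next row=LF[14]=6
  step 11: row=6, L[6]='n', prepend. Next row=LF[6]=9
  step 12: row=9, L[9]='m', prepend. Next row=LF[9]=4
  step 13: row=4, L[4]='o', prepend. Next row=LF[4]=13
  step 14: row=13, L[13]='n', prepend. Next row=LF[13]=11
  step 15: row=11, L[11]='o', prepend. Next row=LF[11]=15
  step 16: row=15, L[15]='n', prepend. Next row=LF[15]=12
Reversed output: nonomnmonmmmnnm$

Answer: nonomnmonmmmnnm$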